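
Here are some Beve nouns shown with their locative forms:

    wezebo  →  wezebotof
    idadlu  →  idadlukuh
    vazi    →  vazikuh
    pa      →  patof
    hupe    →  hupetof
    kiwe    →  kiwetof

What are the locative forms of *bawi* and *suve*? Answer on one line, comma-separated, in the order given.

bawikuh, suvetof

The pattern is height harmony: -kuh when the last vowel of the stem is a high vowel (*idadlu*, *vazi*); -tof when the last vowel of the stem is a non-high vowel (*wezebo*, *pa*, *hupe*, *kiwe*).
Since the last vowel of *bawi* is /i/ (a high vowel), it takes -kuh, giving *bawikuh*.
*suve* — last vowel /e/ (a non-high vowel) → -tof → *suvetof*.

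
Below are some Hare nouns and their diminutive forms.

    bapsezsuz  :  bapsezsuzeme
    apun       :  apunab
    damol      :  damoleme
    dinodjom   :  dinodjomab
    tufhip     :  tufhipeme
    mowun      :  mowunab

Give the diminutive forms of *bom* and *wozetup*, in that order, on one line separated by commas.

The pattern is nasality of the final consonant: -ab when the stem ends in a nasal (*apun*, *dinodjom*, *mowun*); -eme when the stem ends in a non-nasal consonant (*bapsezsuz*, *damol*, *tufhip*).
*bom*: final consonant = /m/, a nasal → -ab → *bomab*.
The final consonant of *wozetup* is /p/, which is non-nasal, so the suffix is -eme, giving *wozetupeme*.

bomab, wozetupeme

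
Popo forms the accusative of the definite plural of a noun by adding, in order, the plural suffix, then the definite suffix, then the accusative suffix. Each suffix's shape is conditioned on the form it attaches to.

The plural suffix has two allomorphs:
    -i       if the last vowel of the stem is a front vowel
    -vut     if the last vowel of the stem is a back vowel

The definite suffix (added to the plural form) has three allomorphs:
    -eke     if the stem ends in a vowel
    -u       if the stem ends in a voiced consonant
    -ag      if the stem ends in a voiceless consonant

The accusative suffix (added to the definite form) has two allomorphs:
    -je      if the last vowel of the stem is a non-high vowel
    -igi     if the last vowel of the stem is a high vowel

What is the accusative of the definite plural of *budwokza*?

budwokzavutagje

*budwokza*: last vowel = /a/, a back vowel → -vut → *budwokzavut*.
The final sound of the plural form *budwokzavut* is /t/, which is a voiceless consonant, so the definite suffix is -ag, giving *budwokzavutag*.
The definite form *budwokzavutag* — last vowel /a/ (a non-high vowel) → -je → *budwokzavutagje*.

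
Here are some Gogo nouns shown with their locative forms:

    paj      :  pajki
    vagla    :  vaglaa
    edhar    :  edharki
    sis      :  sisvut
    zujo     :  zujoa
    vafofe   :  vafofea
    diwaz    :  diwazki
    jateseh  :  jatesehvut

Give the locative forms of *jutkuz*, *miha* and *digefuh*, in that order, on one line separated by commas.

jutkuzki, mihaa, digefuhvut

The pattern is voicing of the final sound: -vut when the stem ends in a voiceless consonant (*sis*, *jateseh*); -ki when the stem ends in a voiced consonant (*paj*, *edhar*, *diwaz*); -a when the stem ends in a vowel (*vagla*, *zujo*, *vafofe*).
*jutkuz* — final sound /z/ (a voiced consonant) → -ki → *jutkuzki*.
Since the final sound of *miha* is /a/ (a vowel), it takes -a, giving *mihaa*.
Since the final sound of *digefuh* is /h/ (a voiceless consonant), it takes -vut, giving *digefuhvut*.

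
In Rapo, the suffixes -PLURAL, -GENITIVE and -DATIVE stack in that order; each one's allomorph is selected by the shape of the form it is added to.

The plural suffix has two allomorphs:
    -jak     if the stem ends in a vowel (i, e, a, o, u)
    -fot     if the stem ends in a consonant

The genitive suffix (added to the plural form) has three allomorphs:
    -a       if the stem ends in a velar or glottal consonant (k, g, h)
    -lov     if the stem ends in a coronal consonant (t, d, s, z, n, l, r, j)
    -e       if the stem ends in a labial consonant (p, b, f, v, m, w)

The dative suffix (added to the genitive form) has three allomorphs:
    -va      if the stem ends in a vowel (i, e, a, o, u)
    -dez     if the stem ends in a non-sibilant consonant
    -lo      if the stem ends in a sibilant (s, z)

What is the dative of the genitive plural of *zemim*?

Since the final sound of *zemim* is /m/ (a consonant), it takes -fot, giving *zemimfot*.
The final consonant of the plural form *zemimfot* is /t/, which is coronal, so the genitive suffix is -lov, giving *zemimfotlov*.
The genitive form *zemimfotlov* — final sound /v/ (a non-sibilant consonant) → -dez → *zemimfotlovdez*.

zemimfotlovdez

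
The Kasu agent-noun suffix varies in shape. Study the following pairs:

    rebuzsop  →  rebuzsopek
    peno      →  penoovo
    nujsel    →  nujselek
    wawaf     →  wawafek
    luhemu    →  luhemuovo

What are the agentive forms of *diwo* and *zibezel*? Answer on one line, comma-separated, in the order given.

diwoovo, zibezelek

The suffix is conditioned by the final sound: -ek when the stem ends in a consonant (*rebuzsop*, *nujsel*, *wawaf*); -ovo when the stem ends in a vowel (*peno*, *luhemu*).
Since the final sound of *diwo* is /o/ (a vowel), it takes -ovo, giving *diwoovo*.
*zibezel*: final sound = /l/, a consonant → -ek → *zibezelek*.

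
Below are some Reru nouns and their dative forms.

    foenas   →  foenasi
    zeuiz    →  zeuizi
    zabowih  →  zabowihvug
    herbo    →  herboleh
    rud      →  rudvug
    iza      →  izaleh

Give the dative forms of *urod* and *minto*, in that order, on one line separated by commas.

Looking at the final sound of each stem: -i when the stem ends in a sibilant (*foenas*, *zeuiz*); -vug when the stem ends in a non-sibilant consonant (*zabowih*, *rud*); -leh when the stem ends in a vowel (*herbo*, *iza*).
The final sound of *urod* is /d/, which is a non-sibilant consonant, so the suffix is -vug, giving *urodvug*.
*minto*: final sound = /o/, a vowel → -leh → *mintoleh*.

urodvug, mintoleh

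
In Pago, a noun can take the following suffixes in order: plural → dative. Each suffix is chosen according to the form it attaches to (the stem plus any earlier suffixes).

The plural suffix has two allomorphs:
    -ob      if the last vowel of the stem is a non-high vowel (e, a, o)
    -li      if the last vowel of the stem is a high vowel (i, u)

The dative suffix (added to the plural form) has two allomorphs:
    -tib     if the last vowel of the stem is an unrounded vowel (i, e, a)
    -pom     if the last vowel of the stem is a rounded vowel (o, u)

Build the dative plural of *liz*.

The last vowel of *liz* is /i/, which is a high vowel, so the plural suffix is -li, giving *lizli*.
The plural form *lizli* — last vowel /i/ (an unrounded vowel) → -tib → *lizlitib*.

lizlitib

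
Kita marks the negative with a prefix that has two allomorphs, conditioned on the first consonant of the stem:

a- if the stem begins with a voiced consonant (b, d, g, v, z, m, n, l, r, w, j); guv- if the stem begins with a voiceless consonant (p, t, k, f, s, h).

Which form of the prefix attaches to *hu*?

Since the first consonant of *hu* is /h/ (voiceless), it takes guv-.

guv-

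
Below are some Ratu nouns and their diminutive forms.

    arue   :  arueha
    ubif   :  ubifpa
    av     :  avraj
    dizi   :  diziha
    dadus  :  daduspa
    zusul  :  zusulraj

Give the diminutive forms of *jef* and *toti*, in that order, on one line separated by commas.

The pattern is voicing of the final sound: -pa when the stem ends in a voiceless consonant (*ubif*, *dadus*); -raj when the stem ends in a voiced consonant (*av*, *zusul*); -ha when the stem ends in a vowel (*arue*, *dizi*).
*jef* — final sound /f/ (a voiceless consonant) → -pa → *jefpa*.
The final sound of *toti* is /i/, which is a vowel, so the suffix is -ha, giving *totiha*.

jefpa, totiha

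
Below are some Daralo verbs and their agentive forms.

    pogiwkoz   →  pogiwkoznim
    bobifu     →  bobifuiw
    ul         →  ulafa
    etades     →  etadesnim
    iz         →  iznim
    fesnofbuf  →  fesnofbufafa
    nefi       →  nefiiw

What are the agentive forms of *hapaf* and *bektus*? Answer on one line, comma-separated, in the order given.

The suffix is conditioned by the final sound: -nim when the stem ends in a sibilant (*pogiwkoz*, *etades*, *iz*); -afa when the stem ends in a non-sibilant consonant (*ul*, *fesnofbuf*); -iw when the stem ends in a vowel (*bobifu*, *nefi*).
The final sound of *hapaf* is /f/, which is a non-sibilant consonant, so the suffix is -afa, giving *hapafafa*.
*bektus* — final sound /s/ (a sibilant) → -nim → *bektusnim*.

hapafafa, bektusnim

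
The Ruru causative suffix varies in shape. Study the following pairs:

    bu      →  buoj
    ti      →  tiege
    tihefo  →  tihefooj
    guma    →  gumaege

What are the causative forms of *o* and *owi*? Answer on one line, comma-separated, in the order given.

ooj, owiege

The alternation tracks the last vowel of the stem — -oj when the last vowel of the stem is a rounded vowel (*bu*, *tihefo*); -ege when the last vowel of the stem is an unrounded vowel (*ti*, *guma*).
Since the last vowel of *o* is /o/ (a rounded vowel), it takes -oj, giving *ooj*.
*owi*: last vowel = /i/, an unrounded vowel → -ege → *owiege*.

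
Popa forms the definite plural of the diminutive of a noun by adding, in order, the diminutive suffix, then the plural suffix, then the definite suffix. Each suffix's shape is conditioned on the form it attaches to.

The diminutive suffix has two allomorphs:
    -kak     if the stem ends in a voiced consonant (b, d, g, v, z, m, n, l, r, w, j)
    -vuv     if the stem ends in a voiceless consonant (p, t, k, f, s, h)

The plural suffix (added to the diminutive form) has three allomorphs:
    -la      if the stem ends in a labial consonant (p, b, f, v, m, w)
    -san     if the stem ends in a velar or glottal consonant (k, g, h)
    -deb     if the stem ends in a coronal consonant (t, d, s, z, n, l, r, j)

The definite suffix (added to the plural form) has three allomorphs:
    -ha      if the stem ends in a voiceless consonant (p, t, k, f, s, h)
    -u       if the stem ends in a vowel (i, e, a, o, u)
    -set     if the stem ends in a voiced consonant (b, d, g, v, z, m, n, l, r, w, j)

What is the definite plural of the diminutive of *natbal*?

*natbal* — final consonant /l/ (voiced) → -kak → *natbalkak*.
The diminutive form *natbalkak* — final consonant /k/ (velar/glottal) → -san → *natbalkaksan*.
Since the final sound of the plural form *natbalkaksan* is /n/ (a voiced consonant), it takes -set, giving *natbalkaksanset*.

natbalkaksanset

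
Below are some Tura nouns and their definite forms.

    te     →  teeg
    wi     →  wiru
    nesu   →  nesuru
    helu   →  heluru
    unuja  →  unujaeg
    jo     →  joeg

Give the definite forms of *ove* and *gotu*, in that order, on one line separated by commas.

oveeg, goturu

The pattern is height harmony: -ru when the last vowel of the stem is a high vowel (*wi*, *nesu*, *helu*); -eg when the last vowel of the stem is a non-high vowel (*te*, *unuja*, *jo*).
*ove*: last vowel = /e/, a non-high vowel → -eg → *oveeg*.
Since the last vowel of *gotu* is /u/ (a high vowel), it takes -ru, giving *goturu*.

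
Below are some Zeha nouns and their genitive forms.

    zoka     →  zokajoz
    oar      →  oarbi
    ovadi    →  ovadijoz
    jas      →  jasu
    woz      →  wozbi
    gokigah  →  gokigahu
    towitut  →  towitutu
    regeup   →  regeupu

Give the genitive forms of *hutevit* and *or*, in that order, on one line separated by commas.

hutevitu, orbi

The alternation tracks the final sound of the stem — -u when the stem ends in a voiceless consonant (*jas*, *gokigah*, *towitut*, *regeup*); -bi when the stem ends in a voiced consonant (*oar*, *woz*); -joz when the stem ends in a vowel (*zoka*, *ovadi*).
The final sound of *hutevit* is /t/, which is a voiceless consonant, so the suffix is -u, giving *hutevitu*.
Since the final sound of *or* is /r/ (a voiced consonant), it takes -bi, giving *orbi*.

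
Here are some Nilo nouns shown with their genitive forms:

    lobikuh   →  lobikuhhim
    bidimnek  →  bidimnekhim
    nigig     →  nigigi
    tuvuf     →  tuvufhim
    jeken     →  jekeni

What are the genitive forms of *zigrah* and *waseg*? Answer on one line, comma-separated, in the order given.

zigrahhim, wasegi

The alternation tracks the final consonant of the stem — -him when the stem ends in a voiceless consonant (*lobikuh*, *bidimnek*, *tuvuf*); -i when the stem ends in a voiced consonant (*nigig*, *jeken*).
*zigrah*: final consonant = /h/, voiceless → -him → *zigrahhim*.
The final consonant of *waseg* is /g/, which is voiced, so the suffix is -i, giving *wasegi*.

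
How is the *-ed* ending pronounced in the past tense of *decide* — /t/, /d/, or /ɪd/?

The stem *decide* ends in /t/ or /d/.
The -ed suffix is realized as /ɪd/ after /t, d/; as /t/ after other voiceless consonants; and as /d/ after other voiced sounds.
So -ed on *decide* is pronounced /ɪd/.

/ɪd/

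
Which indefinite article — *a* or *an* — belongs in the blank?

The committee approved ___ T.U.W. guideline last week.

a

The indefinite article is chosen by the initial *sound* of the following word, not its spelling.
The initialism *T.U.W.* is read letter by letter; the first letter, T, is pronounced /tiː/, which begins with a consonant sound.
So the article is *a*: The committee approved a T.U.W. guideline last week.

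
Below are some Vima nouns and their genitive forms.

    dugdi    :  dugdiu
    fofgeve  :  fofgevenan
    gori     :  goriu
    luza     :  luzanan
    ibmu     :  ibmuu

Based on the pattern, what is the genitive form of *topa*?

The alternation tracks the last vowel of the stem — -u when the last vowel of the stem is a high vowel (*dugdi*, *gori*, *ibmu*); -nan when the last vowel of the stem is a non-high vowel (*fofgeve*, *luza*).
Since the last vowel of *topa* is /a/ (a non-high vowel), it takes -nan, giving *topanan*.

topanan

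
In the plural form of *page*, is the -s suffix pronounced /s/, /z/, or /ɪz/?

The stem *page* ends in a sibilant (/s, z, ʃ, ʒ, tʃ, dʒ/).
The plural suffix surfaces as /ɪz/ after sibilants, /s/ after other voiceless consonants, and /z/ after other voiced sounds.
So the plural -s on *page* is pronounced /ɪz/.

/ɪz/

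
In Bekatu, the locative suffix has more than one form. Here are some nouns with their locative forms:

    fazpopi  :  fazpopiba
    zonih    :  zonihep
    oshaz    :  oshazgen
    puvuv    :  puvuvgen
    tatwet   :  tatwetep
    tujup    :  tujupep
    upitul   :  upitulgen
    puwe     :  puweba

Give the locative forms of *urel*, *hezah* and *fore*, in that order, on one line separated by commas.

The pattern is voicing of the final sound: -ep when the stem ends in a voiceless consonant (*zonih*, *tatwet*, *tujup*); -gen when the stem ends in a voiced consonant (*oshaz*, *puvuv*, *upitul*); -ba when the stem ends in a vowel (*fazpopi*, *puwe*).
*urel* — final sound /l/ (a voiced consonant) → -gen → *urelgen*.
Since the final sound of *hezah* is /h/ (a voiceless consonant), it takes -ep, giving *hezahep*.
Since the final sound of *fore* is /e/ (a vowel), it takes -ba, giving *foreba*.

urelgen, hezahep, foreba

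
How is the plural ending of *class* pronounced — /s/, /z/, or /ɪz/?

The stem *class* ends in a sibilant (/s, z, ʃ, ʒ, tʃ, dʒ/).
The plural suffix surfaces as /ɪz/ after sibilants, /s/ after other voiceless consonants, and /z/ after other voiced sounds.
So the plural -s on *class* is pronounced /ɪz/.

/ɪz/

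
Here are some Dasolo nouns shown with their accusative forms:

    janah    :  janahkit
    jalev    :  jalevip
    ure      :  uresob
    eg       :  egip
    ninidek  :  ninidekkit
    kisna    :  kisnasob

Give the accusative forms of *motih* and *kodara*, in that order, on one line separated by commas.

motihkit, kodarasob

The suffix is conditioned by the final sound: -kit when the stem ends in a voiceless consonant (*janah*, *ninidek*); -ip when the stem ends in a voiced consonant (*jalev*, *eg*); -sob when the stem ends in a vowel (*ure*, *kisna*).
*motih*: final sound = /h/, a voiceless consonant → -kit → *motihkit*.
Since the final sound of *kodara* is /a/ (a vowel), it takes -sob, giving *kodarasob*.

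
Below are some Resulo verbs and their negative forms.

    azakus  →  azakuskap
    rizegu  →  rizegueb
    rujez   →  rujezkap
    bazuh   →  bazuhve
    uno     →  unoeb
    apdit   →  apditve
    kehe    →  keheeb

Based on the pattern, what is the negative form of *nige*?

Looking at the final sound of each stem: -kap when the stem ends in a sibilant (*azakus*, *rujez*); -ve when the stem ends in a non-sibilant consonant (*bazuh*, *apdit*); -eb when the stem ends in a vowel (*rizegu*, *uno*, *kehe*).
The final sound of *nige* is /e/, which is a vowel, so the suffix is -eb, giving *nigeeb*.

nigeeb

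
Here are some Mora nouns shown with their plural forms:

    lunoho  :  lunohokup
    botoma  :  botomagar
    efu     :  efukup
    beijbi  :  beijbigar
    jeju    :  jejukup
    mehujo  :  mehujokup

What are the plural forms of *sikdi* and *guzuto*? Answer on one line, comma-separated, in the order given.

sikdigar, guzutokup

The pattern is rounding harmony: -kup when the last vowel of the stem is a rounded vowel (*lunoho*, *efu*, *jeju*, *mehujo*); -gar when the last vowel of the stem is an unrounded vowel (*botoma*, *beijbi*).
The last vowel of *sikdi* is /i/, which is an unrounded vowel, so the suffix is -gar, giving *sikdigar*.
*guzuto*: last vowel = /o/, a rounded vowel → -kup → *guzutokup*.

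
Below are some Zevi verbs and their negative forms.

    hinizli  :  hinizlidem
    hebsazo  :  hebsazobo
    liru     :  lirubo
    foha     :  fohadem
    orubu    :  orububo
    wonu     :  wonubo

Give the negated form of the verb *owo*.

Looking at the last vowel of each stem: -bo when the last vowel of the stem is a rounded vowel (*hebsazo*, *liru*, *orubu*, *wonu*); -dem when the last vowel of the stem is an unrounded vowel (*hinizli*, *foha*).
The last vowel of *owo* is /o/, which is a rounded vowel, so the suffix is -bo, giving *owobo*.

owobo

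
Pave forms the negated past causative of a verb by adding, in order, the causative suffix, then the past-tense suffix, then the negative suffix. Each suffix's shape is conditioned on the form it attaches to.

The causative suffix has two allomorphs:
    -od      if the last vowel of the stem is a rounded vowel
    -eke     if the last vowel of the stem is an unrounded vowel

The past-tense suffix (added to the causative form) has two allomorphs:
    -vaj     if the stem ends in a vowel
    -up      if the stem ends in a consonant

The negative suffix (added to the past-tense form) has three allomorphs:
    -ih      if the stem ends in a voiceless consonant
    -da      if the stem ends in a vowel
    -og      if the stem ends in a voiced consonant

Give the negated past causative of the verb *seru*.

The last vowel of *seru* is /u/, which is a rounded vowel, so the causative suffix is -od, giving *seruod*.
Since the final sound of the causative form *seruod* is /d/ (a consonant), it takes -up, giving *seruodup*.
Since the final sound of the past-tense form *seruodup* is /p/ (a voiceless consonant), it takes -ih, giving *seruodupih*.

seruodupih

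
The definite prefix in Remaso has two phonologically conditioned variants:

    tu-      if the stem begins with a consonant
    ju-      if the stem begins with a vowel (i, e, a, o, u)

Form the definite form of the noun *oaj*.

juoaj

*oaj*: first sound = /o/, a vowel → ju- → *juoaj*.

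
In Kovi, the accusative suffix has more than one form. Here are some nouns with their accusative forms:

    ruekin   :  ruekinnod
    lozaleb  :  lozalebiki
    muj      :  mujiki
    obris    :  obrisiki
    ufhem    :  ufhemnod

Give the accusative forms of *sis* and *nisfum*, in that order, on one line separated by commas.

The pattern is nasality of the final consonant: -nod when the stem ends in a nasal (*ruekin*, *ufhem*); -iki when the stem ends in a non-nasal consonant (*lozaleb*, *muj*, *obris*).
*sis* — final consonant /s/ (non-nasal) → -iki → *sisiki*.
*nisfum* — final consonant /m/ (a nasal) → -nod → *nisfumnod*.

sisiki, nisfumnod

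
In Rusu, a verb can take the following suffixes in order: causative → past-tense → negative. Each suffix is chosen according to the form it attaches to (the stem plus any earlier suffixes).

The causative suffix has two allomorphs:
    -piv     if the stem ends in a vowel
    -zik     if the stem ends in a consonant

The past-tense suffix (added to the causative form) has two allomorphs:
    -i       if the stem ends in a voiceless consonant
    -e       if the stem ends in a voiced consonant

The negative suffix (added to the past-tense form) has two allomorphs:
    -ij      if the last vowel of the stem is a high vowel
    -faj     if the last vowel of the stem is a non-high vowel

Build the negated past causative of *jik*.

jikzikiij

Since the final sound of *jik* is /k/ (a consonant), it takes -zik, giving *jikzik*.
The causative form *jikzik*: final consonant = /k/, voiceless → -i → *jikziki*.
Since the last vowel of the past-tense form *jikziki* is /i/ (a high vowel), it takes -ij, giving *jikzikiij*.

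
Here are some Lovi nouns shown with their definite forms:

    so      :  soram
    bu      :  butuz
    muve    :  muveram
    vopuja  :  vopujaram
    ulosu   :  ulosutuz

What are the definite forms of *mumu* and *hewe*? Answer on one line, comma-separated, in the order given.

mumutuz, heweram

The pattern is height harmony: -tuz when the last vowel of the stem is a high vowel (*bu*, *ulosu*); -ram when the last vowel of the stem is a non-high vowel (*so*, *muve*, *vopuja*).
*mumu*: last vowel = /u/, a high vowel → -tuz → *mumutuz*.
The last vowel of *hewe* is /e/, which is a non-high vowel, so the suffix is -ram, giving *heweram*.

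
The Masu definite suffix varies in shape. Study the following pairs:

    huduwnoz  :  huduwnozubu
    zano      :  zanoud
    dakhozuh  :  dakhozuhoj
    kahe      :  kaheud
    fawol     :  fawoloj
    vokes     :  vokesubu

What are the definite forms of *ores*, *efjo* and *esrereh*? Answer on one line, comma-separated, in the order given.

oresubu, efjoud, esrerehoj

The suffix is conditioned by the final sound: -ubu when the stem ends in a sibilant (*huduwnoz*, *vokes*); -oj when the stem ends in a non-sibilant consonant (*dakhozuh*, *fawol*); -ud when the stem ends in a vowel (*zano*, *kahe*).
The final sound of *ores* is /s/, which is a sibilant, so the suffix is -ubu, giving *oresubu*.
The final sound of *efjo* is /o/, which is a vowel, so the suffix is -ud, giving *efjoud*.
Since the final sound of *esrereh* is /h/ (a non-sibilant consonant), it takes -oj, giving *esrerehoj*.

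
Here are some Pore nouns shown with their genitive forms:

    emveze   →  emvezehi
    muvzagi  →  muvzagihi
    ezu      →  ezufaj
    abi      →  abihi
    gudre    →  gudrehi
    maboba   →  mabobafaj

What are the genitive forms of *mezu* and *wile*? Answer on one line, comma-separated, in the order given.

mezufaj, wilehi

The suffix is conditioned by the last vowel: -hi when the last vowel of the stem is a front vowel (*emveze*, *muvzagi*, *abi*, *gudre*); -faj when the last vowel of the stem is a back vowel (*ezu*, *maboba*).
The last vowel of *mezu* is /u/, which is a back vowel, so the suffix is -faj, giving *mezufaj*.
*wile* — last vowel /e/ (a front vowel) → -hi → *wilehi*.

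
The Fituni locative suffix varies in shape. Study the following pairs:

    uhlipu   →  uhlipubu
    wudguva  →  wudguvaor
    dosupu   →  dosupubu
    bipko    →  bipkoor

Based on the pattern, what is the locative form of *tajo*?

The alternation tracks the last vowel of the stem — -bu when the last vowel of the stem is a high vowel (*uhlipu*, *dosupu*); -or when the last vowel of the stem is a non-high vowel (*wudguva*, *bipko*).
*tajo* — last vowel /o/ (a non-high vowel) → -or → *tajoor*.

tajoor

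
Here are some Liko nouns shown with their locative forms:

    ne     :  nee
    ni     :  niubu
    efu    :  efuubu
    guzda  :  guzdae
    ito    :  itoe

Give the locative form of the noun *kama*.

The pattern is height harmony: -ubu when the last vowel of the stem is a high vowel (*ni*, *efu*); -e when the last vowel of the stem is a non-high vowel (*ne*, *guzda*, *ito*).
The last vowel of *kama* is /a/, which is a non-high vowel, so the suffix is -e, giving *kamae*.

kamae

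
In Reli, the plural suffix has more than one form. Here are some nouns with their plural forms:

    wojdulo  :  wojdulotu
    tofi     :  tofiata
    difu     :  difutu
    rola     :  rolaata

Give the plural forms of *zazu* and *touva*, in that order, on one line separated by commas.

The alternation tracks the last vowel of the stem — -tu when the last vowel of the stem is a rounded vowel (*wojdulo*, *difu*); -ata when the last vowel of the stem is an unrounded vowel (*tofi*, *rola*).
Since the last vowel of *zazu* is /u/ (a rounded vowel), it takes -tu, giving *zazutu*.
*touva* — last vowel /a/ (an unrounded vowel) → -ata → *touvaata*.

zazutu, touvaata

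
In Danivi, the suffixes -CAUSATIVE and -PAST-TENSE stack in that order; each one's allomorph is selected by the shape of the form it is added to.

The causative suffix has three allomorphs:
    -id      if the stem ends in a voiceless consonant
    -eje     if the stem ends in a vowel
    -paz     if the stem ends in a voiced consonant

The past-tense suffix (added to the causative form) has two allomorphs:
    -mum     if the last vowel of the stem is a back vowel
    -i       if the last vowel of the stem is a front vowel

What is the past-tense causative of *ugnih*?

ugnihidi

*ugnih*: final sound = /h/, a voiceless consonant → -id → *ugnihid*.
The last vowel of the causative form *ugnihid* is /i/, which is a front vowel, so the past-tense suffix is -i, giving *ugnihidi*.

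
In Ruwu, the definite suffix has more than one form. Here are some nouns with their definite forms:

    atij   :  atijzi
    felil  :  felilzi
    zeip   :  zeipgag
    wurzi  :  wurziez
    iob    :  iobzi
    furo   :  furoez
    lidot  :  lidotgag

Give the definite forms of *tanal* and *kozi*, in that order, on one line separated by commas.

Looking at the final sound of each stem: -gag when the stem ends in a voiceless consonant (*zeip*, *lidot*); -zi when the stem ends in a voiced consonant (*atij*, *felil*, *iob*); -ez when the stem ends in a vowel (*wurzi*, *furo*).
*tanal* — final sound /l/ (a voiced consonant) → -zi → *tanalzi*.
Since the final sound of *kozi* is /i/ (a vowel), it takes -ez, giving *koziez*.

tanalzi, koziez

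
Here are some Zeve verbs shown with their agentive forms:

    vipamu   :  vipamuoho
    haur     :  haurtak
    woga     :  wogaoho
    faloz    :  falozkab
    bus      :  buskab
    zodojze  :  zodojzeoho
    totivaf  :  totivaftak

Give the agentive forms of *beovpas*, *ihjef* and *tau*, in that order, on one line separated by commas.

beovpaskab, ihjeftak, tauoho

The pattern is sibilance of the final sound: -kab when the stem ends in a sibilant (*faloz*, *bus*); -tak when the stem ends in a non-sibilant consonant (*haur*, *totivaf*); -oho when the stem ends in a vowel (*vipamu*, *woga*, *zodojze*).
*beovpas* — final sound /s/ (a sibilant) → -kab → *beovpaskab*.
*ihjef* — final sound /f/ (a non-sibilant consonant) → -tak → *ihjeftak*.
Since the final sound of *tau* is /u/ (a vowel), it takes -oho, giving *tauoho*.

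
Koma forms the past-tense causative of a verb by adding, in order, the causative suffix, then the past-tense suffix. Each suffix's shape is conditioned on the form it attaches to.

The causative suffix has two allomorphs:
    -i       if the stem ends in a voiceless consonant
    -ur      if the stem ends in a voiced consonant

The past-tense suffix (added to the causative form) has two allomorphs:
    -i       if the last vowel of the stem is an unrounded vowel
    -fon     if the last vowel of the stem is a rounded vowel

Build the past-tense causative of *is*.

*is*: final consonant = /s/, voiceless → -i → *isi*.
The causative form *isi* — last vowel /i/ (an unrounded vowel) → -i → *isii*.

isii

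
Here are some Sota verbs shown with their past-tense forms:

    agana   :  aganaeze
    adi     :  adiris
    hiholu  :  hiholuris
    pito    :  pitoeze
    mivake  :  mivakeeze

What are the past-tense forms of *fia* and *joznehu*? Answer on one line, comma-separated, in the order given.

fiaeze, joznehuris

The alternation tracks the last vowel of the stem — -ris when the last vowel of the stem is a high vowel (*adi*, *hiholu*); -eze when the last vowel of the stem is a non-high vowel (*agana*, *pito*, *mivake*).
The last vowel of *fia* is /a/, which is a non-high vowel, so the suffix is -eze, giving *fiaeze*.
The last vowel of *joznehu* is /u/, which is a high vowel, so the suffix is -ris, giving *joznehuris*.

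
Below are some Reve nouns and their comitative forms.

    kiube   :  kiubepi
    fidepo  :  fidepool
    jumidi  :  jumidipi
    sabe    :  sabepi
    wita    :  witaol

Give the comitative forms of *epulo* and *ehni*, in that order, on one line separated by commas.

The alternation tracks the last vowel of the stem — -pi when the last vowel of the stem is a front vowel (*kiube*, *jumidi*, *sabe*); -ol when the last vowel of the stem is a back vowel (*fidepo*, *wita*).
*epulo* — last vowel /o/ (a back vowel) → -ol → *epulool*.
The last vowel of *ehni* is /i/, which is a front vowel, so the suffix is -pi, giving *ehnipi*.

epulool, ehnipi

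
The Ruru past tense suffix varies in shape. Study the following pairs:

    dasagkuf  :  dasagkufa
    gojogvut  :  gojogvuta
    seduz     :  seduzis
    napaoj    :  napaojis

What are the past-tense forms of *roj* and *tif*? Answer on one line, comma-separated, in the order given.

rojis, tifa

The suffix is conditioned by the final consonant: -a when the stem ends in a voiceless consonant (*dasagkuf*, *gojogvut*); -is when the stem ends in a voiced consonant (*seduz*, *napaoj*).
Since the final consonant of *roj* is /j/ (voiced), it takes -is, giving *rojis*.
*tif* — final consonant /f/ (voiceless) → -a → *tifa*.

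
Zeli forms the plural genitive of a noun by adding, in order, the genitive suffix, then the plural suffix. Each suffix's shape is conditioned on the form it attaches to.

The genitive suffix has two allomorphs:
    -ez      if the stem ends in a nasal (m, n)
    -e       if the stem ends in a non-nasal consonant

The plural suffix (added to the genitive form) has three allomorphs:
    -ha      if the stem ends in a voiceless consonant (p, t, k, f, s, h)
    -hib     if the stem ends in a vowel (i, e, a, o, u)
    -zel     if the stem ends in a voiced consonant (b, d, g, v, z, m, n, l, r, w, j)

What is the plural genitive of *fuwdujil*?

*fuwdujil*: final consonant = /l/, non-nasal → -e → *fuwdujile*.
The genitive form *fuwdujile* — final sound /e/ (a vowel) → -hib → *fuwdujilehib*.

fuwdujilehib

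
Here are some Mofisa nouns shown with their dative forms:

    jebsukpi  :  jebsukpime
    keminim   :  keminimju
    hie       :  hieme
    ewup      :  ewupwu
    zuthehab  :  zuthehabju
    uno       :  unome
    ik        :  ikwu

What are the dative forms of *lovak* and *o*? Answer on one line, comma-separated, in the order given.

The suffix is conditioned by the final sound: -wu when the stem ends in a voiceless consonant (*ewup*, *ik*); -ju when the stem ends in a voiced consonant (*keminim*, *zuthehab*); -me when the stem ends in a vowel (*jebsukpi*, *hie*, *uno*).
The final sound of *lovak* is /k/, which is a voiceless consonant, so the suffix is -wu, giving *lovakwu*.
Since the final sound of *o* is /o/ (a vowel), it takes -me, giving *ome*.

lovakwu, ome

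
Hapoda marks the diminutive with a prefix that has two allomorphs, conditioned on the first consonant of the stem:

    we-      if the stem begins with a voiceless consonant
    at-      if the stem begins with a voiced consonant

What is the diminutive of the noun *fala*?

wefala

*fala*: first consonant = /f/, voiceless → we- → *wefala*.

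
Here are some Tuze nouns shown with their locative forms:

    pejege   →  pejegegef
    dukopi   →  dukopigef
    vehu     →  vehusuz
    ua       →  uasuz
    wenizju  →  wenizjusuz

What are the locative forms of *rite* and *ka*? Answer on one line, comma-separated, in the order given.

The alternation tracks the last vowel of the stem — -gef when the last vowel of the stem is a front vowel (*pejege*, *dukopi*); -suz when the last vowel of the stem is a back vowel (*vehu*, *ua*, *wenizju*).
The last vowel of *rite* is /e/, which is a front vowel, so the suffix is -gef, giving *ritegef*.
*ka*: last vowel = /a/, a back vowel → -suz → *kasuz*.

ritegef, kasuz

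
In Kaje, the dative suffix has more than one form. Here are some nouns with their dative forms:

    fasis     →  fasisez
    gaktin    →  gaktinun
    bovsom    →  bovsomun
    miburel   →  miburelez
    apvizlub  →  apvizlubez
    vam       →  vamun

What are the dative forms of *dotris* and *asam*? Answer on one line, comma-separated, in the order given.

The alternation tracks the final consonant of the stem — -un when the stem ends in a nasal (*gaktin*, *bovsom*, *vam*); -ez when the stem ends in a non-nasal consonant (*fasis*, *miburel*, *apvizlub*).
*dotris* — final consonant /s/ (non-nasal) → -ez → *dotrisez*.
Since the final consonant of *asam* is /m/ (a nasal), it takes -un, giving *asamun*.

dotrisez, asamun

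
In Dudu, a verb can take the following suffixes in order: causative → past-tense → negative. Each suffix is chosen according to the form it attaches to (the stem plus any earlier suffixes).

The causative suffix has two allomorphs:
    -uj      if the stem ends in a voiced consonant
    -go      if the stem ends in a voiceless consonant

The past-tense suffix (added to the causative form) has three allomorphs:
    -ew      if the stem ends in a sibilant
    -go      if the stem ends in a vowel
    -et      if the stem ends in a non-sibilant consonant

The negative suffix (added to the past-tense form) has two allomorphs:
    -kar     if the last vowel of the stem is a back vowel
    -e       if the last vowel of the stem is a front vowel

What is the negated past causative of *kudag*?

*kudag* — final consonant /g/ (voiced) → -uj → *kudaguj*.
Since the final sound of the causative form *kudaguj* is /j/ (a non-sibilant consonant), it takes -et, giving *kudagujet*.
The last vowel of the past-tense form *kudagujet* is /e/, which is a front vowel, so the negative suffix is -e, giving *kudagujete*.

kudagujete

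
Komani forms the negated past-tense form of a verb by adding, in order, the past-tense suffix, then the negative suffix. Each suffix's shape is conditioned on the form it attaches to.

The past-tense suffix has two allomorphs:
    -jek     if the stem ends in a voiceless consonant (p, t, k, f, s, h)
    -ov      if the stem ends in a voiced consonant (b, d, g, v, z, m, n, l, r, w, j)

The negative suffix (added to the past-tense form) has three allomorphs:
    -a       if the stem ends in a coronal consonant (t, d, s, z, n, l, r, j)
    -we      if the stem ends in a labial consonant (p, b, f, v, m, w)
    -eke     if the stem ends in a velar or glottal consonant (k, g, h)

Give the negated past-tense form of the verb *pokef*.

The final consonant of *pokef* is /f/, which is voiceless, so the past-tense suffix is -jek, giving *pokefjek*.
The past-tense form *pokefjek* — final consonant /k/ (velar/glottal) → -eke → *pokefjekeke*.

pokefjekeke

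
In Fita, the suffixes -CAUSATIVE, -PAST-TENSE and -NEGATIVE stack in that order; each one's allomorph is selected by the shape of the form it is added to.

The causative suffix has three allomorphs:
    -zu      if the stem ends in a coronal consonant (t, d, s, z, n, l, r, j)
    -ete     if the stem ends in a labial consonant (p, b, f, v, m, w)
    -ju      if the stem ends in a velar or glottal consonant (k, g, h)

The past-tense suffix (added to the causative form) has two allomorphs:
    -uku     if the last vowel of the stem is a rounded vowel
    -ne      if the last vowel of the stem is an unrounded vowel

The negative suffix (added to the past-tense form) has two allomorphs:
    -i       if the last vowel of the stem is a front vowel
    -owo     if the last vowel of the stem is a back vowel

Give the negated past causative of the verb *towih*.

towihjuukuowo

*towih* — final consonant /h/ (velar/glottal) → -ju → *towihju*.
The causative form *towihju*: last vowel = /u/, a rounded vowel → -uku → *towihjuuku*.
The last vowel of the past-tense form *towihjuuku* is /u/, which is a back vowel, so the negative suffix is -owo, giving *towihjuukuowo*.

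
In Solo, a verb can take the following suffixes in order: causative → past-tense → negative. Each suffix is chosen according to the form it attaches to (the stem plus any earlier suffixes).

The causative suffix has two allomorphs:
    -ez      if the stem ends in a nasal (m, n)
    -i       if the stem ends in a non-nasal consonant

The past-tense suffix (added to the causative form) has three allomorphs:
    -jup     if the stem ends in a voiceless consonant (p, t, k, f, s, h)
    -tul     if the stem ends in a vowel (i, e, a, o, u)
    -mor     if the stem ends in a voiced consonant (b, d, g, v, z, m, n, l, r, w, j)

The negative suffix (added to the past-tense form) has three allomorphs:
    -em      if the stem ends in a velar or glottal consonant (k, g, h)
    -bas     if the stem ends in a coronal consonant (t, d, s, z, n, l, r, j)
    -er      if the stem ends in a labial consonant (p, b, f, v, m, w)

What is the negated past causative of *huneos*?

huneositulbas

The final consonant of *huneos* is /s/, which is non-nasal, so the causative suffix is -i, giving *huneosi*.
The final sound of the causative form *huneosi* is /i/, which is a vowel, so the past-tense suffix is -tul, giving *huneositul*.
The past-tense form *huneositul*: final consonant = /l/, coronal → -bas → *huneositulbas*.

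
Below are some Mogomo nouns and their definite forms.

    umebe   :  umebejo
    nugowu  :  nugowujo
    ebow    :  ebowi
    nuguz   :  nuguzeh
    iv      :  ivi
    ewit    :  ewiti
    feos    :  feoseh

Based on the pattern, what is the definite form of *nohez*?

nohezeh

The suffix is conditioned by the final sound: -eh when the stem ends in a sibilant (*nuguz*, *feos*); -i when the stem ends in a non-sibilant consonant (*ebow*, *iv*, *ewit*); -jo when the stem ends in a vowel (*umebe*, *nugowu*).
*nohez*: final sound = /z/, a sibilant → -eh → *nohezeh*.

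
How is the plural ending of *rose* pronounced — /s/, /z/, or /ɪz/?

The stem *rose* ends in a sibilant (/s, z, ʃ, ʒ, tʃ, dʒ/).
The plural suffix surfaces as /ɪz/ after sibilants, /s/ after other voiceless consonants, and /z/ after other voiced sounds.
So the plural -s on *rose* is pronounced /ɪz/.

/ɪz/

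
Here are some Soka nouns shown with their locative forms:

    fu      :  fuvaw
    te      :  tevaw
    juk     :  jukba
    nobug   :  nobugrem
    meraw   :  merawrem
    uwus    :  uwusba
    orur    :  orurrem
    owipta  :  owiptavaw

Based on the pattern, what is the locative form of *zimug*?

zimugrem

The suffix is conditioned by the final sound: -ba when the stem ends in a voiceless consonant (*juk*, *uwus*); -rem when the stem ends in a voiced consonant (*nobug*, *meraw*, *orur*); -vaw when the stem ends in a vowel (*fu*, *te*, *owipta*).
The final sound of *zimug* is /g/, which is a voiced consonant, so the suffix is -rem, giving *zimugrem*.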